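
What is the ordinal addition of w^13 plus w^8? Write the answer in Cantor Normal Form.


Ordinal addition w^13 + w^8:
Leading exponent of alpha (13) > leading exponent of beta (8).
Since alpha's term has higher exponent than beta's leading term,
the sum is simply alpha followed by beta.
Result = w^13 + w^8

w^13 + w^8


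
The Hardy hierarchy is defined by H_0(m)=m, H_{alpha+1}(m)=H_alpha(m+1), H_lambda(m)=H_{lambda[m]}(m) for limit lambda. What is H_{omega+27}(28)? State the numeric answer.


H_{omega+27}(28):
Unwind the 27 successor steps: H_{omega+27}(28) = H_omega(28+27) = H_omega(55).
H_omega(m) = H_m(m) = m + m = 2m.
Result = 2 * 55 = 110

110


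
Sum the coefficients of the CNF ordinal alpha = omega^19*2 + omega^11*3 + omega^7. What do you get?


CNF: omega^19*2 + omega^11*3 + omega^7
Coefficients: 2 + 3 + 1 = 6

6


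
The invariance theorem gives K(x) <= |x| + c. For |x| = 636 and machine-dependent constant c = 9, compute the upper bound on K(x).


K(x) <= |x| + c = 636 + 9 = 645

645


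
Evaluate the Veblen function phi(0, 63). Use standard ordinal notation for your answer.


phi(0, 63):
phi(0, beta) = omega^beta by definition.
phi(0, 63) = omega^63

omega^63


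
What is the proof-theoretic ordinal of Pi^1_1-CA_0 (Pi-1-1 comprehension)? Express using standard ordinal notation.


The proof-theoretic ordinal of Pi^1_1-CA_0 (Pi-1-1 comprehension) is a standard result in ordinal analysis.
This ordinal is the supremum of order types of primitive recursive well-orderings
that the theory can prove to be well-ordered.
For Pi^1_1-CA_0 (Pi-1-1 comprehension), the proof-theoretic ordinal is psi_0(Omega_omega).

psi_0(Omega_omega)


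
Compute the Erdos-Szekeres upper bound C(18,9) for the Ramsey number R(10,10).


R(10,10) <= C(10+10-2, 10-1) = C(18, 9)
C(18, 9) = 18! / (9! * 9!)
= 48620

48620


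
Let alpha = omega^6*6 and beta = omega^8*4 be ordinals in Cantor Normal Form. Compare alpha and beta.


Compare term by term from highest exponent:
alpha = omega^6*6
beta = omega^8*4
Term 1: alpha has omega^6*6, beta has omega^8*4
Result: alpha < beta

alpha < beta


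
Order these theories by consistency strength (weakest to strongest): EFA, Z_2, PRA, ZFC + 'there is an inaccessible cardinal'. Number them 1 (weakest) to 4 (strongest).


Ordering by consistency strength:
1. EFA
2. PRA
3. Z_2
4. ZFC + 'there is an inaccessible cardinal'


EFA=1, Z_2=3, PRA=2, ZFC + 'there is an inaccessible cardinal'=4


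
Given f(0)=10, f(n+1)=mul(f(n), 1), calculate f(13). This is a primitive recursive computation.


f(0) = 10
f(1) = mul(f(0), 1) = mul(10, 1) = 10
f(2) = mul(f(1), 1) = mul(10, 1) = 10
f(3) = mul(f(2), 1) = mul(10, 1) = 10
f(4) = mul(f(3), 1) = mul(10, 1) = 10
f(5) = mul(f(4), 1) = mul(10, 1) = 10
f(6) = mul(f(5), 1) = mul(10, 1) = 10
f(7) = mul(f(6), 1) = mul(10, 1) = 10
f(8) = mul(f(7), 1) = mul(10, 1) = 10
f(9) = mul(f(8), 1) = mul(10, 1) = 10
f(10) = mul(f(9), 1) = mul(10, 1) = 10
f(11) = mul(f(10), 1) = mul(10, 1) = 10
f(12) = mul(f(11), 1) = mul(10, 1) = 10
f(13) = mul(f(12), 1) = mul(10, 1) = 10


10


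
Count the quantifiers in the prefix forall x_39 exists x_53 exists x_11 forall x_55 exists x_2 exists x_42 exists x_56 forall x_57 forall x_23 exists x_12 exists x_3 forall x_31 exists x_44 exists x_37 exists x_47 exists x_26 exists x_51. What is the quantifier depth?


Quantifier prefix has 17 quantifier symbols.
Quantifier depth = 17

17


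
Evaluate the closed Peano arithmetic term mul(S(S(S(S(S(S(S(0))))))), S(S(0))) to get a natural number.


mul(S^7(0), S^2(0)):
S^7(0) = 7
S^2(0) = 2
7 * 2 = 14

14


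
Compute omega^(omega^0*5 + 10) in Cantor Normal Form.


omega^(omega^0*5 + 10):
omega^0 = 1, so the exponent is 5 + 10 = 15 (finite ordinal addition).
Result = omega^15, already a single CNF term.

omega^15


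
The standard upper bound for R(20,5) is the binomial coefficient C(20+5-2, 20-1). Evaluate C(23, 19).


R(20,5) <= C(20+5-2, 20-1) = C(23, 19)
C(23, 19) = 23! / (19! * 4!)
= 8855

8855


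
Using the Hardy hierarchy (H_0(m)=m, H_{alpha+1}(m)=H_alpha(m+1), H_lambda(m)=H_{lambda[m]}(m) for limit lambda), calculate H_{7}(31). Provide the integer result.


H_7(31):
For finite ordinals k, H_k(n) = n + k (each successor step adds 1).
H_7(31) = 31 + 7 = 38

38


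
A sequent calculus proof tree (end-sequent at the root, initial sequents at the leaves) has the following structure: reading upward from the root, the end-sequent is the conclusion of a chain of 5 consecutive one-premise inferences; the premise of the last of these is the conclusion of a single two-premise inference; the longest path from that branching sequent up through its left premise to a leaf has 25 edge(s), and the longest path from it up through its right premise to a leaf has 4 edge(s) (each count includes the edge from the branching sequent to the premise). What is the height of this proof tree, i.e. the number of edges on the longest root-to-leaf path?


Longest path through the left premise: 25 edges (measured from the branching sequent)
Longest path through the right premise: 4 edges
Height of the subtree rooted at the branching sequent: max(25, 4) = 25
The branching sequent sits 5 edges above the root (the chain of one-premise inferences), so height = 25 + 5 = 30

30


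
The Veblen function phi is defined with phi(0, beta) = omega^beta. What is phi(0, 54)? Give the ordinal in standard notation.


phi(0, 54):
phi(0, beta) = omega^beta by definition.
phi(0, 54) = omega^54

omega^54


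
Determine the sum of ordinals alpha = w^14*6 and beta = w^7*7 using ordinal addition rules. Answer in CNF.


Ordinal addition w^14*6 + w^7*7:
Leading exponent of alpha (14) > leading exponent of beta (7).
Since alpha's term has higher exponent than beta's leading term,
the sum is simply alpha followed by beta.
Result = w^14*6 + w^7*7

w^14*6 + w^7*7


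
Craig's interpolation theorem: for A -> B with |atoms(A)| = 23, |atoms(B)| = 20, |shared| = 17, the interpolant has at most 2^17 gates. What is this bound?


Shared atoms = 17
Craig interpolant size bound = 2^17
= 131072

131072


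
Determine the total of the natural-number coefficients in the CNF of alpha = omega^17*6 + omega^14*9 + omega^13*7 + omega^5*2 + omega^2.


CNF: omega^17*6 + omega^14*9 + omega^13*7 + omega^5*2 + omega^2
Coefficients: 6 + 9 + 7 + 2 + 1 = 25

25


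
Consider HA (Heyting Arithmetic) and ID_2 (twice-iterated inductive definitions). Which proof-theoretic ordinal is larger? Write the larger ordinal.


Proof-theoretic ordinal of HA (Heyting Arithmetic): epsilon_0
Proof-theoretic ordinal of ID_2 (twice-iterated inductive definitions): psi_0(epsilon_{Omega_2+1})
Comparing: epsilon_0 < psi_0(epsilon_{Omega_2+1}).
The larger ordinal is psi_0(epsilon_{Omega_2+1}) (from ID_2 (twice-iterated inductive definitions)).

psi_0(epsilon_{Omega_2+1})


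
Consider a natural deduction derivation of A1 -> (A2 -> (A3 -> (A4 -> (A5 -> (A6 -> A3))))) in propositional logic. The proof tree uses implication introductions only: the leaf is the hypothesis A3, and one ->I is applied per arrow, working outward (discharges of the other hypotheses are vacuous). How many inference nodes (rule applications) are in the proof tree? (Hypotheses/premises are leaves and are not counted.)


The formula has 6 arrows (->); its innermost consequent A3 is one of the antecedents,
so the proof starts from the hypothesis leaf A3 (not a rule application) and closes one arrow per ->I.
Building A1 -> (A2 -> (A3 -> (A4 -> (A5 -> (A6 -> A3))))) therefore takes 6 nested implication introductions.
Total inference nodes = 6

6


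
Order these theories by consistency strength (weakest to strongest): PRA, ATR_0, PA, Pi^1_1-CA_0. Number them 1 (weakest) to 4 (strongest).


Ordering by consistency strength:
1. PRA
2. PA
3. ATR_0
4. Pi^1_1-CA_0


PRA=1, ATR_0=3, PA=2, Pi^1_1-CA_0=4


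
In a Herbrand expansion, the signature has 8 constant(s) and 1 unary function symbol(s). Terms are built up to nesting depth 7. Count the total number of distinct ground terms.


Herbrand terms by depth:
Depth 0: 8 constants
Depth 1: 8 new terms (running total: 16)
Depth 2: 8 new terms (running total: 24)
Depth 3: 8 new terms (running total: 32)
Depth 4: 8 new terms (running total: 40)
Depth 5: 8 new terms (running total: 48)
Depth 6: 8 new terms (running total: 56)
Depth 7: 8 new terms (running total: 64)
Total distinct ground terms = 64

64


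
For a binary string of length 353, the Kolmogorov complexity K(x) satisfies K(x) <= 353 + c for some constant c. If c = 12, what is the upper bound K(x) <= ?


K(x) <= |x| + c = 353 + 12 = 365

365


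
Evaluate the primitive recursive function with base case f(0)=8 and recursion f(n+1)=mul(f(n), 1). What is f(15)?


f(0) = 8
f(1) = mul(f(0), 1) = mul(8, 1) = 8
f(2) = mul(f(1), 1) = mul(8, 1) = 8
f(3) = mul(f(2), 1) = mul(8, 1) = 8
f(4) = mul(f(3), 1) = mul(8, 1) = 8
f(5) = mul(f(4), 1) = mul(8, 1) = 8
f(6) = mul(f(5), 1) = mul(8, 1) = 8
f(7) = mul(f(6), 1) = mul(8, 1) = 8
f(8) = mul(f(7), 1) = mul(8, 1) = 8
f(9) = mul(f(8), 1) = mul(8, 1) = 8
f(10) = mul(f(9), 1) = mul(8, 1) = 8
f(11) = mul(f(10), 1) = mul(8, 1) = 8
f(12) = mul(f(11), 1) = mul(8, 1) = 8
f(13) = mul(f(12), 1) = mul(8, 1) = 8
f(14) = mul(f(13), 1) = mul(8, 1) = 8
f(15) = mul(f(14), 1) = mul(8, 1) = 8


8


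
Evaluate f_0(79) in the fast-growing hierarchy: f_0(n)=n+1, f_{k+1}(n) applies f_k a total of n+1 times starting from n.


f_0(79) = 79 + 1 = 80

80


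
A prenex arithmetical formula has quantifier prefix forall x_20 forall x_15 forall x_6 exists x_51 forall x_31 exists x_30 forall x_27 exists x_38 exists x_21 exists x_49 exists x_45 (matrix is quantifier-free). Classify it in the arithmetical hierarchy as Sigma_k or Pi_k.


Leading quantifier is forall, so the class is Pi.
Number of quantifier blocks = alternations + 1 = 5 + 1 = 6.
Classification: Pi_6

Pi_6


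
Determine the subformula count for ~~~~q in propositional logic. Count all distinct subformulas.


Formula: ~~~~q
Subformulas found:
  1. q
  2. ~q
  3. ~~q
  4. ~~~q
  5. ~~~~q
Total distinct subformulas = 5

5


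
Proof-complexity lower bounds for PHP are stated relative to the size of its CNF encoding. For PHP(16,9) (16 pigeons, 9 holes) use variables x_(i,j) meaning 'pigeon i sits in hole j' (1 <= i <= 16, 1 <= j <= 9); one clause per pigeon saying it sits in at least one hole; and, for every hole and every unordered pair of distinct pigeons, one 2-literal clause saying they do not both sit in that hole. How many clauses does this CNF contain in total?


PHP(16,9): 16 pigeons, 9 holes, 16*9 = 144 variables.
- pigeon clauses: one per pigeon -> 16 clauses
- hole clauses: 9 holes * C(16,2) = 9 * 120 -> 1080 clauses
Total clauses = 16 + 1080 = 1096

1096


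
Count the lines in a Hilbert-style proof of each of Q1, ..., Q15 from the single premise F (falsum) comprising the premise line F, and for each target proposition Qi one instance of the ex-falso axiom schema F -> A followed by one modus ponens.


Ex falso, line by line:
- 1 premise line (F)
- 15 targets, each needing 1 axiom instance (F -> Qi) + 1 MP = 2 lines: 2 * 15 = 30
Total = 1 + 30 = 31 lines.

31


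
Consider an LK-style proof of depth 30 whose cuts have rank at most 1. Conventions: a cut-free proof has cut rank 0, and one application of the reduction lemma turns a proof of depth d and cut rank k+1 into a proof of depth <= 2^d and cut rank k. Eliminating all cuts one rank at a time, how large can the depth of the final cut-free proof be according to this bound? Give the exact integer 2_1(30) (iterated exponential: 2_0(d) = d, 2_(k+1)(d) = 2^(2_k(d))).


Each rank reduction sends depth d to at most 2^d; cut rank r needs r reductions.
2_0(30) = 30
2_1(30) = 2^30 = 1073741824
Cut-free depth bound = 1073741824

1073741824


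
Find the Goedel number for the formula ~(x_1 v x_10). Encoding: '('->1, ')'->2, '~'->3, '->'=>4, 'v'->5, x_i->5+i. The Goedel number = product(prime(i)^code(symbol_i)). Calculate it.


Formula: ~(x_1 v x_10)
Symbol codes: [3, 1, 6, 5, 15, 2]
Primes: [2, 3, 5, 7, 11, 13]
p_1^3 = 2^3 = 8
p_2^1 = 3^1 = 3
p_3^6 = 5^6 = 15625
p_4^5 = 7^5 = 16807
p_5^15 = 11^15 = 4177248169415651
p_6^2 = 13^2 = 169
Product = 4449369257696000637874875000

4449369257696000637874875000


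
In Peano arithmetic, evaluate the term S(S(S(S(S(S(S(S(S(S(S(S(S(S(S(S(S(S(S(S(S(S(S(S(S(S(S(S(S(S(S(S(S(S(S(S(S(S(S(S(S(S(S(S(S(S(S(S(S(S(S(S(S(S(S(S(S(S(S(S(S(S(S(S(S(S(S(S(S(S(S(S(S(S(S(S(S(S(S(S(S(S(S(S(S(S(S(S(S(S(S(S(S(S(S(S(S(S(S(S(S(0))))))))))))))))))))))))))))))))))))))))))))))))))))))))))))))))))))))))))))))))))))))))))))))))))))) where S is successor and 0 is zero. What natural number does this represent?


Counting successors applied to 0:
101 applications of S to 0 = 101

101


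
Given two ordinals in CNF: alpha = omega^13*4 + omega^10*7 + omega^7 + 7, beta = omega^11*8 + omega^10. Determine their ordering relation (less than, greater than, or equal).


Compare term by term from highest exponent:
alpha = omega^13*4 + omega^10*7 + omega^7 + 7
beta = omega^11*8 + omega^10
Term 1: alpha has omega^13*4, beta has omega^11*8
Term 2: alpha has omega^10*7, beta has omega^10*1
Term 3: alpha has omega^7*1, beta has omega^0*0
Term 4: alpha has omega^0*7, beta has omega^0*0
Result: alpha > beta

alpha > beta


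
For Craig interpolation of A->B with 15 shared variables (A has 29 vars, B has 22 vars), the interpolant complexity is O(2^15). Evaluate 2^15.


Shared atoms = 15
Craig interpolant size bound = 2^15
= 32768

32768


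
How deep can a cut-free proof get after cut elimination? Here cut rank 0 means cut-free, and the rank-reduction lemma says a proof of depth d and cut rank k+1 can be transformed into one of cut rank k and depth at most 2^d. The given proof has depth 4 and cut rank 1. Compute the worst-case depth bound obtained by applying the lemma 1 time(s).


Each rank reduction sends depth d to at most 2^d; cut rank r needs r reductions.
2_0(4) = 4
2_1(4) = 2^4 = 16
Cut-free depth bound = 16

16


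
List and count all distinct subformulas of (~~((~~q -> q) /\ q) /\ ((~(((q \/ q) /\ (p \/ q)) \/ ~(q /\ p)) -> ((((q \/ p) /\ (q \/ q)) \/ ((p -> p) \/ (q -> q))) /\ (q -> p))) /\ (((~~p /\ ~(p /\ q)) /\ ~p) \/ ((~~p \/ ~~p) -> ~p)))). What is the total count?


Formula: (~~((~~q -> q) /\ q) /\ ((~(((q \/ q) /\ (p \/ q)) \/ ~(q /\ p)) -> ((((q \/ p) /\ (q \/ q)) \/ ((p -> p) \/ (q -> q))) /\ (q -> p))) /\ (((~~p /\ ~(p /\ q)) /\ ~p) \/ ((~~p \/ ~~p) -> ~p))))
Subformulas found:
  1. p
  2. q
  3. ~p
  4. ~q
  5. ~~p
  6. ~~q
  7. (q /\ p)
  8. (q \/ p)
  9. (p /\ q)
  10. (q -> p)
  11. (q -> q)
  12. (p -> p)
  13. (p \/ q)
  14. (q \/ q)
  15. ~(q /\ p)
  16. ~(p /\ q)
  17. (~~q -> q)
  18. (~~p \/ ~~p)
  19. ((~~q -> q) /\ q)
  20. (~~p /\ ~(p /\ q))
  21. ~((~~q -> q) /\ q)
  22. ~~((~~q -> q) /\ q)
  23. ((~~p \/ ~~p) -> ~p)
  24. ((q \/ p) /\ (q \/ q))
  25. ((q \/ q) /\ (p \/ q))
  26. ((p -> p) \/ (q -> q))
  27. ((~~p /\ ~(p /\ q)) /\ ~p)
  28. (((q \/ q) /\ (p \/ q)) \/ ~(q /\ p))
  29. ~(((q \/ q) /\ (p \/ q)) \/ ~(q /\ p))
  30. (((q \/ p) /\ (q \/ q)) \/ ((p -> p) \/ (q -> q)))
  31. (((~~p /\ ~(p /\ q)) /\ ~p) \/ ((~~p \/ ~~p) -> ~p))
  32. ((((q \/ p) /\ (q \/ q)) \/ ((p -> p) \/ (q -> q))) /\ (q -> p))
  33. (~(((q \/ q) /\ (p \/ q)) \/ ~(q /\ p)) -> ((((q \/ p) /\ (q \/ q)) \/ ((p -> p) \/ (q -> q))) /\ (q -> p)))
  34. ((~(((q \/ q) /\ (p \/ q)) \/ ~(q /\ p)) -> ((((q \/ p) /\ (q \/ q)) \/ ((p -> p) \/ (q -> q))) /\ (q -> p))) /\ (((~~p /\ ~(p /\ q)) /\ ~p) \/ ((~~p \/ ~~p) -> ~p)))
  35. (~~((~~q -> q) /\ q) /\ ((~(((q \/ q) /\ (p \/ q)) \/ ~(q /\ p)) -> ((((q \/ p) /\ (q \/ q)) \/ ((p -> p) \/ (q -> q))) /\ (q -> p))) /\ (((~~p /\ ~(p /\ q)) /\ ~p) \/ ((~~p \/ ~~p) -> ~p))))
Total distinct subformulas = 35

35


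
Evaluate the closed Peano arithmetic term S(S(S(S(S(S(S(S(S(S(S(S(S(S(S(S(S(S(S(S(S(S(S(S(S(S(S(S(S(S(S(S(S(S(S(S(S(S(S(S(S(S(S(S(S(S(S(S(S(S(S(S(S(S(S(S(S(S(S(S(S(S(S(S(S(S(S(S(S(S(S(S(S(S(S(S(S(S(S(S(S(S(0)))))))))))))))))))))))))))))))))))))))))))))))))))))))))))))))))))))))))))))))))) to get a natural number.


Counting successors applied to 0:
82 applications of S to 0 = 82

82


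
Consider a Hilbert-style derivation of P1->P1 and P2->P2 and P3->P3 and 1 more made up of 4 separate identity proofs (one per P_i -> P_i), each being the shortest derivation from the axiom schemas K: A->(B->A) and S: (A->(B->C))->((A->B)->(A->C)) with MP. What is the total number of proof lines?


The shortest proof of A->A from K and S in the Hilbert calculus has exactly 5 lines:
(1) K instance A->((A->A)->A), (2) S instance, (3) MP on 1,2, (4) K instance A->(A->A), (5) MP on 3,4.
For 4 independent identities: 4 * 5 = 20 lines total.

20


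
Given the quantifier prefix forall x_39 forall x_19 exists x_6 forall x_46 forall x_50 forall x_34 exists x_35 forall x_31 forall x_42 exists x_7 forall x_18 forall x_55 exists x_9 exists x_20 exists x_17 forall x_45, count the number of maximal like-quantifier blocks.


Alternations = 8.
Blocks = alternations + 1 = 9

9


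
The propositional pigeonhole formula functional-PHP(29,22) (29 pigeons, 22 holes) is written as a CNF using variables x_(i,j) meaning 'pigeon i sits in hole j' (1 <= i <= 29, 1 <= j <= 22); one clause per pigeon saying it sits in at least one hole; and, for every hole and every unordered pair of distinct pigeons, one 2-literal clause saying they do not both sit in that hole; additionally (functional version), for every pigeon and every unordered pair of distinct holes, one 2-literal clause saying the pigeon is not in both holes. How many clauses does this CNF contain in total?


functional-PHP(29,22): 29 pigeons, 22 holes, 29*22 = 638 variables.
- pigeon clauses: one per pigeon -> 29 clauses
- hole clauses: 22 holes * C(29,2) = 22 * 406 -> 8932 clauses
- functional clauses: 29 pigeons * C(22,2) = 29 * 231 -> 6699 clauses
Total clauses = 29 + 8932 + 6699 = 15660

15660


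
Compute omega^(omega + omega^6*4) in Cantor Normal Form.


omega^(omega + omega^6*4):
In ordinal addition a term is absorbed by a following term of strictly larger exponent: 1 < 6, so omega + omega^6*4 = omega^6*4.
omega raised to a CNF ordinal is a single CNF term: Result = omega^(omega^6*4)

omega^(omega^6*4)


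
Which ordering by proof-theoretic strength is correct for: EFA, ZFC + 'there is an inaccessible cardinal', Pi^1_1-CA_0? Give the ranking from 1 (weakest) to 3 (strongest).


Ordering by consistency strength:
1. EFA
2. Pi^1_1-CA_0
3. ZFC + 'there is an inaccessible cardinal'


EFA=1, ZFC + 'there is an inaccessible cardinal'=3, Pi^1_1-CA_0=2


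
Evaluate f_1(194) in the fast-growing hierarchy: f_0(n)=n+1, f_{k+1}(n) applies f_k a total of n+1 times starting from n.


f_1(194) = f_0^195(194)
f_0 adds 1 each time, applied 195 times.
f_1(194) = 194 + 195 = 389

389


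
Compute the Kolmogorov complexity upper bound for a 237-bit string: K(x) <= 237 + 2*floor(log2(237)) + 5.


floor(log2(237)) = 7
2 * 7 = 14
K(x) <= 237 + 14 + 5 = 256

256


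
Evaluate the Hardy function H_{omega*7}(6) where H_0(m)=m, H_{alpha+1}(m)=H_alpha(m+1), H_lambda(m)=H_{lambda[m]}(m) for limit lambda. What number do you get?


H_{omega*7}(6):
For the Hardy hierarchy, H_{omega*k}(n) = 2^k * n.
2^7 = 128.
128 * 6 = 768

768


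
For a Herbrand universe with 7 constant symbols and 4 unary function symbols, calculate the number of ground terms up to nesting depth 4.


Herbrand terms by depth:
Depth 0: 7 constants
Depth 1: 28 new terms (running total: 35)
Depth 2: 112 new terms (running total: 147)
Depth 3: 448 new terms (running total: 595)
Depth 4: 1792 new terms (running total: 2387)
Total distinct ground terms = 2387

2387


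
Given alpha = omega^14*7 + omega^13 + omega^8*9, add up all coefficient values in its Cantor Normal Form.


CNF: omega^14*7 + omega^13 + omega^8*9
Coefficients: 7 + 1 + 9 = 17

17


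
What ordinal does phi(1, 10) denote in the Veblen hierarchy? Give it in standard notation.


phi(1, 10):
phi(1, beta) = epsilon_beta (the beta-th epsilon number).
phi(1, 10) = epsilon_10

epsilon_10


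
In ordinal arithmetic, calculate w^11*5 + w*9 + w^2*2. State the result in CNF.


Ordinal addition (w^11*5 + w*9) + w^2*2:
alpha's leading term has exponent 11 > beta's exponent 2, so it survives.
alpha's tail term has exponent 1 < beta's exponent 2, so it is absorbed by beta.
In ordinal addition, any term followed by a strictly larger-exponent term is absorbed.
Result = w^11*5 + w^2*2

w^11*5 + w^2*2


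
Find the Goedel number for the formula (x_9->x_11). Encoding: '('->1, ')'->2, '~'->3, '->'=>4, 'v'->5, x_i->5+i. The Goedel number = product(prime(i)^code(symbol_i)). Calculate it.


Formula: (x_9->x_11)
Symbol codes: [1, 14, 4, 16, 2]
Primes: [2, 3, 5, 7, 11]
p_1^1 = 2^1 = 2
p_2^14 = 3^14 = 4782969
p_3^4 = 5^4 = 625
p_4^16 = 7^16 = 33232930569601
p_5^2 = 11^2 = 121
Product = 24041501599900031212061250

24041501599900031212061250


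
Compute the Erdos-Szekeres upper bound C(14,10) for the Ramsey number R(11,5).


R(11,5) <= C(11+5-2, 11-1) = C(14, 10)
C(14, 10) = 14! / (10! * 4!)
= 1001

1001


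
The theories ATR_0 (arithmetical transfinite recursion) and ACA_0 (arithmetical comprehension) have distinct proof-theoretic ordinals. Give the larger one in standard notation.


Proof-theoretic ordinal of ATR_0 (arithmetical transfinite recursion): Gamma_0
Proof-theoretic ordinal of ACA_0 (arithmetical comprehension): epsilon_0
Comparing: epsilon_0 < Gamma_0.
The larger ordinal is Gamma_0 (from ATR_0 (arithmetical transfinite recursion)).

Gamma_0


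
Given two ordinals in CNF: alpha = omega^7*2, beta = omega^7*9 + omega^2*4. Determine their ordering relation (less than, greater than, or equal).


Compare term by term from highest exponent:
alpha = omega^7*2
beta = omega^7*9 + omega^2*4
Term 1: alpha has omega^7*2, beta has omega^7*9
Term 2: alpha has omega^0*0, beta has omega^2*4
Result: alpha < beta

alpha < beta


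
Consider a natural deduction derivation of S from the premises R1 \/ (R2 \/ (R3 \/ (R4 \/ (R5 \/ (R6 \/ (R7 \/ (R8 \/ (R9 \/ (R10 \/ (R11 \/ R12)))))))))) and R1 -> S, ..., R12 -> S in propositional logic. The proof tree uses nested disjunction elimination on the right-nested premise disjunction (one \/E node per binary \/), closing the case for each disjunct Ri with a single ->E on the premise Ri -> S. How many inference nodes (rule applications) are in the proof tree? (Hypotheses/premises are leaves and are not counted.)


The premise R1 \/ (R2 \/ (R3 \/ (R4 \/ (R5 \/ (R6 \/ (R7 \/ (R8 \/ (R9 \/ (R10 \/ (R11 \/ R12)))))))))) contains 12 disjuncts, hence 11 binary \/ connectives.
- Each binary \/ is eliminated once: 11 \/E nodes.
- Each of the 12 cases Ri derives S by one ->E with Ri -> S: 12 ->E nodes.
Total = 11 + 12 = 23

23


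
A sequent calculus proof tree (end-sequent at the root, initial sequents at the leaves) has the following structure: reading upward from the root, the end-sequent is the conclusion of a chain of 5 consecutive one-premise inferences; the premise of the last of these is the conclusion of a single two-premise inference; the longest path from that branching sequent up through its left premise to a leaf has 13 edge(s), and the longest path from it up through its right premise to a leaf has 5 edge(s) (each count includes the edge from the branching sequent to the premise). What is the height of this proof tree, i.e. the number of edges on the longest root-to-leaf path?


Longest path through the left premise: 13 edges (measured from the branching sequent)
Longest path through the right premise: 5 edges
Height of the subtree rooted at the branching sequent: max(13, 5) = 13
The branching sequent sits 5 edges above the root (the chain of one-premise inferences), so height = 13 + 5 = 18

18


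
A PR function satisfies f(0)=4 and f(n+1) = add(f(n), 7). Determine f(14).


f(0) = 4
f(1) = add(f(0), 7) = add(4, 7) = 11
f(2) = add(f(1), 7) = add(11, 7) = 18
f(3) = add(f(2), 7) = add(18, 7) = 25
f(4) = add(f(3), 7) = add(25, 7) = 32
f(5) = add(f(4), 7) = add(32, 7) = 39
f(6) = add(f(5), 7) = add(39, 7) = 46
f(7) = add(f(6), 7) = add(46, 7) = 53
f(8) = add(f(7), 7) = add(53, 7) = 60
f(9) = add(f(8), 7) = add(60, 7) = 67
f(10) = add(f(9), 7) = add(67, 7) = 74
f(11) = add(f(10), 7) = add(74, 7) = 81
f(12) = add(f(11), 7) = add(81, 7) = 88
f(13) = add(f(12), 7) = add(88, 7) = 95
f(14) = add(f(13), 7) = add(95, 7) = 102


102


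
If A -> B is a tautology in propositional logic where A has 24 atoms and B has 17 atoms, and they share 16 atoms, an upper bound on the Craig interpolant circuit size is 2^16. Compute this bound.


Shared atoms = 16
Craig interpolant size bound = 2^16
= 65536

65536


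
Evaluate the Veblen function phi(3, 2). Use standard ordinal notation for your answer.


phi(3, 2):
phi(3, beta) = eta_beta (the beta-th eta number, fixed point of zeta).
phi(3, 2) = eta_2

eta_2


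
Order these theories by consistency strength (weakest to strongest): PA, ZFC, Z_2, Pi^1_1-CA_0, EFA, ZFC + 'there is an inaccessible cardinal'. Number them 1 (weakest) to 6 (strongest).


Ordering by consistency strength:
1. EFA
2. PA
3. Pi^1_1-CA_0
4. Z_2
5. ZFC
6. ZFC + 'there is an inaccessible cardinal'


PA=2, ZFC=5, Z_2=4, Pi^1_1-CA_0=3, EFA=1, ZFC + 'there is an inaccessible cardinal'=6


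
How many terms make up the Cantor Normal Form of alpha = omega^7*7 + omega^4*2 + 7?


CNF: omega^7*7 + omega^4*2 + 7
Count the summands separated by '+':
  term 1: omega^7*7
  term 2: omega^4*2
  term 3: 7
Total terms = 3

3


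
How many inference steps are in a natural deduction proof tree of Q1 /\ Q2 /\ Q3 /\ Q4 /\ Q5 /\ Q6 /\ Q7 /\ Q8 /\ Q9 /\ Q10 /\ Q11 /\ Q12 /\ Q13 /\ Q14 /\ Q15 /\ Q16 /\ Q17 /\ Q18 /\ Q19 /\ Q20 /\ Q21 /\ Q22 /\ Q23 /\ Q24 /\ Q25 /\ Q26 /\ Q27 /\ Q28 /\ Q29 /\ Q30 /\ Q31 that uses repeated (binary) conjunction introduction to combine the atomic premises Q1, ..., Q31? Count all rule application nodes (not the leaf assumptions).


The target conjunction has 31 conjuncts, i.e. 30 binary /\ connectives.
Each conjunction-intro joins two pieces, so 31 atoms require 31-1 = 30 applications.
Total inference nodes = 30

30


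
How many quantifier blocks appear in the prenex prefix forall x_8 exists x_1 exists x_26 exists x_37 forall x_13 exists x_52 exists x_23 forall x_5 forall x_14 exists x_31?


Alternations = 5.
Blocks = alternations + 1 = 6

6


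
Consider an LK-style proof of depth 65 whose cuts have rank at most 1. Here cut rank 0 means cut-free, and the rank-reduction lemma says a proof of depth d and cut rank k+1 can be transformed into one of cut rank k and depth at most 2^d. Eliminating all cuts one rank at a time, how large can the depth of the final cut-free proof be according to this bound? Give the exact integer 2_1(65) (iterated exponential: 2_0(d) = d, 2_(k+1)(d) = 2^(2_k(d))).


Each rank reduction sends depth d to at most 2^d; cut rank r needs r reductions.
2_0(65) = 65
2_1(65) = 2^65 = 36893488147419103232
Cut-free depth bound = 36893488147419103232

36893488147419103232


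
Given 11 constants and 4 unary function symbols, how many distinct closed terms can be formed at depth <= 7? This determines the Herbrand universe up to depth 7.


Herbrand terms by depth:
Depth 0: 11 constants
Depth 1: 44 new terms (running total: 55)
Depth 2: 176 new terms (running total: 231)
Depth 3: 704 new terms (running total: 935)
Depth 4: 2816 new terms (running total: 3751)
Depth 5: 11264 new terms (running total: 15015)
Depth 6: 45056 new terms (running total: 60071)
Depth 7: 180224 new terms (running total: 240295)
Total distinct ground terms = 240295

240295


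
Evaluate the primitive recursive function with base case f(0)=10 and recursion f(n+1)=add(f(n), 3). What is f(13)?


f(0) = 10
f(1) = add(f(0), 3) = add(10, 3) = 13
f(2) = add(f(1), 3) = add(13, 3) = 16
f(3) = add(f(2), 3) = add(16, 3) = 19
f(4) = add(f(3), 3) = add(19, 3) = 22
f(5) = add(f(4), 3) = add(22, 3) = 25
f(6) = add(f(5), 3) = add(25, 3) = 28
f(7) = add(f(6), 3) = add(28, 3) = 31
f(8) = add(f(7), 3) = add(31, 3) = 34
f(9) = add(f(8), 3) = add(34, 3) = 37
f(10) = add(f(9), 3) = add(37, 3) = 40
f(11) = add(f(10), 3) = add(40, 3) = 43
f(12) = add(f(11), 3) = add(43, 3) = 46
f(13) = add(f(12), 3) = add(46, 3) = 49


49


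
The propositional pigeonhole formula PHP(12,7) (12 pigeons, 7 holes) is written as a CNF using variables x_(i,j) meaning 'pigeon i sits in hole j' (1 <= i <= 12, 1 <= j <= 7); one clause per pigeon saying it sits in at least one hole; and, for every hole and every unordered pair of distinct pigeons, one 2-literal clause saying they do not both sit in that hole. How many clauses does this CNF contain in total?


PHP(12,7): 12 pigeons, 7 holes, 12*7 = 84 variables.
- pigeon clauses: one per pigeon -> 12 clauses
- hole clauses: 7 holes * C(12,2) = 7 * 66 -> 462 clauses
Total clauses = 12 + 462 = 474

474


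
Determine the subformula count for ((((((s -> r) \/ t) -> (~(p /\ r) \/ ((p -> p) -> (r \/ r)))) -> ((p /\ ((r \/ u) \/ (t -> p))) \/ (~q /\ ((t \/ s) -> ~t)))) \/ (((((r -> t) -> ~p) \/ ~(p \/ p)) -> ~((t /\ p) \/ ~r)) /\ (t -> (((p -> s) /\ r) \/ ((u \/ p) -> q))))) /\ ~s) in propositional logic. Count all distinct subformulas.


Formula: ((((((s -> r) \/ t) -> (~(p /\ r) \/ ((p -> p) -> (r \/ r)))) -> ((p /\ ((r \/ u) \/ (t -> p))) \/ (~q /\ ((t \/ s) -> ~t)))) \/ (((((r -> t) -> ~p) \/ ~(p \/ p)) -> ~((t /\ p) \/ ~r)) /\ (t -> (((p -> s) /\ r) \/ ((u \/ p) -> q))))) /\ ~s)
Subformulas found:
  1. r
  2. p
  3. q
  4. u
  5. s
  6. t
  7. ~t
  8. ~p
  9. ~s
  10. ~r
  11. ~q
  12. (s -> r)
  13. (p /\ r)
  14. (r \/ r)
  15. (p -> p)
  16. (t \/ s)
  17. (p \/ p)
  18. (p -> s)
  19. (r \/ u)
  20. (u \/ p)
  21. (r -> t)
  22. (t -> p)
  23. (t /\ p)
  24. ~(p /\ r)
  25. ~(p \/ p)
  26. ((s -> r) \/ t)
  27. ((p -> s) /\ r)
  28. ((u \/ p) -> q)
  29. ((r -> t) -> ~p)
  30. ((t /\ p) \/ ~r)
  31. ((t \/ s) -> ~t)
  32. ~((t /\ p) \/ ~r)
  33. ((p -> p) -> (r \/ r))
  34. ((r \/ u) \/ (t -> p))
  35. (~q /\ ((t \/ s) -> ~t))
  36. (p /\ ((r \/ u) \/ (t -> p)))
  37. (((r -> t) -> ~p) \/ ~(p \/ p))
  38. (((p -> s) /\ r) \/ ((u \/ p) -> q))
  39. (~(p /\ r) \/ ((p -> p) -> (r \/ r)))
  40. (t -> (((p -> s) /\ r) \/ ((u \/ p) -> q)))
  41. ((((r -> t) -> ~p) \/ ~(p \/ p)) -> ~((t /\ p) \/ ~r))
  42. (((s -> r) \/ t) -> (~(p /\ r) \/ ((p -> p) -> (r \/ r))))
  43. ((p /\ ((r \/ u) \/ (t -> p))) \/ (~q /\ ((t \/ s) -> ~t)))
  44. (((((r -> t) -> ~p) \/ ~(p \/ p)) -> ~((t /\ p) \/ ~r)) /\ (t -> (((p -> s) /\ r) \/ ((u \/ p) -> q))))
  45. ((((s -> r) \/ t) -> (~(p /\ r) \/ ((p -> p) -> (r \/ r)))) -> ((p /\ ((r \/ u) \/ (t -> p))) \/ (~q /\ ((t \/ s) -> ~t))))
  46. (((((s -> r) \/ t) -> (~(p /\ r) \/ ((p -> p) -> (r \/ r)))) -> ((p /\ ((r \/ u) \/ (t -> p))) \/ (~q /\ ((t \/ s) -> ~t)))) \/ (((((r -> t) -> ~p) \/ ~(p \/ p)) -> ~((t /\ p) \/ ~r)) /\ (t -> (((p -> s) /\ r) \/ ((u \/ p) -> q)))))
  47. ((((((s -> r) \/ t) -> (~(p /\ r) \/ ((p -> p) -> (r \/ r)))) -> ((p /\ ((r \/ u) \/ (t -> p))) \/ (~q /\ ((t \/ s) -> ~t)))) \/ (((((r -> t) -> ~p) \/ ~(p \/ p)) -> ~((t /\ p) \/ ~r)) /\ (t -> (((p -> s) /\ r) \/ ((u \/ p) -> q))))) /\ ~s)
Total distinct subformulas = 47

47


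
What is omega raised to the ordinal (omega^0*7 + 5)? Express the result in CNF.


omega^(omega^0*7 + 5):
omega^0 = 1, so the exponent is 7 + 5 = 12 (finite ordinal addition).
Result = omega^12, already a single CNF term.

omega^12


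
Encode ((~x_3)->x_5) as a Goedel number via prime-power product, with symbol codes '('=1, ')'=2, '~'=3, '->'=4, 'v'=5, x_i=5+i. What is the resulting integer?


Formula: ((~x_3)->x_5)
Symbol codes: [1, 1, 3, 8, 2, 4, 10, 2]
Primes: [2, 3, 5, 7, 11, 13, 17, 19]
p_1^1 = 2^1 = 2
p_2^1 = 3^1 = 3
p_3^3 = 5^3 = 125
p_4^8 = 7^8 = 5764801
p_5^2 = 11^2 = 121
p_6^4 = 13^4 = 28561
p_7^10 = 17^10 = 2015993900449
p_8^2 = 19^2 = 361
Product = 10874286694241441006327998956750

10874286694241441006327998956750


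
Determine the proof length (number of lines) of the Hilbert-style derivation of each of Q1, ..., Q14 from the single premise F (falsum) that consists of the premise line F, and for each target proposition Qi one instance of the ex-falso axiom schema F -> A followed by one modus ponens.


Ex falso, line by line:
- 1 premise line (F)
- 14 targets, each needing 1 axiom instance (F -> Qi) + 1 MP = 2 lines: 2 * 14 = 28
Total = 1 + 28 = 29 lines.

29


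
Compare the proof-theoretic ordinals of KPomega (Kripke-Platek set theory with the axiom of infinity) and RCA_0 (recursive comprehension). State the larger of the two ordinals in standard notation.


Proof-theoretic ordinal of KPomega (Kripke-Platek set theory with the axiom of infinity): psi_0(epsilon_{Omega+1})
Proof-theoretic ordinal of RCA_0 (recursive comprehension): omega^omega
Comparing: omega^omega < psi_0(epsilon_{Omega+1}).
The larger ordinal is psi_0(epsilon_{Omega+1}) (from KPomega (Kripke-Platek set theory with the axiom of infinity)).

psi_0(epsilon_{Omega+1})


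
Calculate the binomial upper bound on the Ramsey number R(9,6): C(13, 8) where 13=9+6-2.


R(9,6) <= C(9+6-2, 9-1) = C(13, 8)
C(13, 8) = 13! / (8! * 5!)
= 1287

1287


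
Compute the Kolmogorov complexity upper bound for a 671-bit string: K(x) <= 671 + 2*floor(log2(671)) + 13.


floor(log2(671)) = 9
2 * 9 = 18
K(x) <= 671 + 18 + 13 = 702

702


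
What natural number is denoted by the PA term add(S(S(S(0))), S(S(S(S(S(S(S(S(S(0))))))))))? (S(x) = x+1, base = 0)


add(S^3(0), S^9(0)):
S^3(0) = 3
S^9(0) = 9
3 + 9 = 12

12


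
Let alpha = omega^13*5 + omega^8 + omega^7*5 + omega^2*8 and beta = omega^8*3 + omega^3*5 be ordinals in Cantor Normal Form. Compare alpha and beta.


Compare term by term from highest exponent:
alpha = omega^13*5 + omega^8 + omega^7*5 + omega^2*8
beta = omega^8*3 + omega^3*5
Term 1: alpha has omega^13*5, beta has omega^8*3
Term 2: alpha has omega^8*1, beta has omega^3*5
Term 3: alpha has omega^7*5, beta has omega^0*0
Term 4: alpha has omega^2*8, beta has omega^0*0
Result: alpha > beta

alpha > beta


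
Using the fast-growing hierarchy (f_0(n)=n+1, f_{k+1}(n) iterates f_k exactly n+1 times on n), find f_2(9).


f_2(9) = f_1^10(9)
f_1(m) = 2m + 1.
Iterating: f_1^k(n) = 2^k*(n+1) - 1.
f_2(9) = 2^10*(9+1) - 1 = 1024*10 - 1 = 10239

10239


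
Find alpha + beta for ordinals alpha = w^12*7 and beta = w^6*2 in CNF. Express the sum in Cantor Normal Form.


Ordinal addition w^12*7 + w^6*2:
Leading exponent of alpha (12) > leading exponent of beta (6).
Since alpha's term has higher exponent than beta's leading term,
the sum is simply alpha followed by beta.
Result = w^12*7 + w^6*2

w^12*7 + w^6*2


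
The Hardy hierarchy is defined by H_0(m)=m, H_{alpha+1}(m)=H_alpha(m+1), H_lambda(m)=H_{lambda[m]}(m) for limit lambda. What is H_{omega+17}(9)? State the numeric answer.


H_{omega+17}(9):
Unwind the 17 successor steps: H_{omega+17}(9) = H_omega(9+17) = H_omega(26).
H_omega(m) = H_m(m) = m + m = 2m.
Result = 2 * 26 = 52

52


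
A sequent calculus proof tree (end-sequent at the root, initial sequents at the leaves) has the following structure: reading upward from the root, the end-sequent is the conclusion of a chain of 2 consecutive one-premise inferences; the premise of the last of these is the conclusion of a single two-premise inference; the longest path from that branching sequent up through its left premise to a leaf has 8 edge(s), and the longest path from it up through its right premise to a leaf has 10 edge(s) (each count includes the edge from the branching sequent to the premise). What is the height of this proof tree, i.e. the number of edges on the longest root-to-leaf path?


Longest path through the left premise: 8 edges (measured from the branching sequent)
Longest path through the right premise: 10 edges
Height of the subtree rooted at the branching sequent: max(8, 10) = 10
The branching sequent sits 2 edges above the root (the chain of one-premise inferences), so height = 10 + 2 = 12

12


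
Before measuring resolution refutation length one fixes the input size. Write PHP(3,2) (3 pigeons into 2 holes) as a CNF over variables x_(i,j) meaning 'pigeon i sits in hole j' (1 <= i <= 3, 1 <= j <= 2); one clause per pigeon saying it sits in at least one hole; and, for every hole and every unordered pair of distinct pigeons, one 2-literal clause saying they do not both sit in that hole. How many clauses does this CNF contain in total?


PHP(3,2): 3 pigeons, 2 holes, 3*2 = 6 variables.
- pigeon clauses: one per pigeon -> 3 clauses
- hole clauses: 2 holes * C(3,2) = 2 * 3 -> 6 clauses
Total clauses = 3 + 6 = 9

9


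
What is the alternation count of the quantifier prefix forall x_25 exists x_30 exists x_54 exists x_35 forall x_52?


Walk the prefix and count type changes:
  position 1: forall -> exists <-- alternation
  position 2: exists -> exists
  position 3: exists -> exists
  position 4: exists -> forall <-- alternation
Total alternations = 2

2


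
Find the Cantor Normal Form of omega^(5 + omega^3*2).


omega^(5 + omega^3*2):
In ordinal addition a term is absorbed by a following term of strictly larger exponent: 0 < 3, so 5 + omega^3*2 = omega^3*2.
omega raised to a CNF ordinal is a single CNF term: Result = omega^(omega^3*2)

omega^(omega^3*2)


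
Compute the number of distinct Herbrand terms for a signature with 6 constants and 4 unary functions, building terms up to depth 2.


Herbrand terms by depth:
Depth 0: 6 constants
Depth 1: 24 new terms (running total: 30)
Depth 2: 96 new terms (running total: 126)
Total distinct ground terms = 126

126


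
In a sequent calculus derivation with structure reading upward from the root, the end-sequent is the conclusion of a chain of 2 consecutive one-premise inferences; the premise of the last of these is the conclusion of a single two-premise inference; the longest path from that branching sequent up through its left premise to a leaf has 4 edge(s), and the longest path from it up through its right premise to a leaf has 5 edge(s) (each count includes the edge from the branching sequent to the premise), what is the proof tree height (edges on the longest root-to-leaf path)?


Longest path through the left premise: 4 edges (measured from the branching sequent)
Longest path through the right premise: 5 edges
Height of the subtree rooted at the branching sequent: max(4, 5) = 5
The branching sequent sits 2 edges above the root (the chain of one-premise inferences), so height = 5 + 2 = 7

7


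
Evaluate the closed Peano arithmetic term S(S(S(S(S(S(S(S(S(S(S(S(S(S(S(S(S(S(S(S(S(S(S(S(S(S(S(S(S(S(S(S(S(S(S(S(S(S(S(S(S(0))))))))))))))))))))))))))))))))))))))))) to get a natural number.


Counting successors applied to 0:
41 applications of S to 0 = 41

41


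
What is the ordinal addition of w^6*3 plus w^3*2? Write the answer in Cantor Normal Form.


Ordinal addition w^6*3 + w^3*2:
Leading exponent of alpha (6) > leading exponent of beta (3).
Since alpha's term has higher exponent than beta's leading term,
the sum is simply alpha followed by beta.
Result = w^6*3 + w^3*2

w^6*3 + w^3*2


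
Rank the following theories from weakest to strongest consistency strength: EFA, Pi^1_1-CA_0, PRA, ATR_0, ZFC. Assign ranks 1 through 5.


Ordering by consistency strength:
1. EFA
2. PRA
3. ATR_0
4. Pi^1_1-CA_0
5. ZFC


EFA=1, Pi^1_1-CA_0=4, PRA=2, ATR_0=3, ZFC=5


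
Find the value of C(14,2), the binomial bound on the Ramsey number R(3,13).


R(3,13) <= C(3+13-2, 3-1) = C(14, 2)
C(14, 2) = 14! / (2! * 12!)
= 91

91


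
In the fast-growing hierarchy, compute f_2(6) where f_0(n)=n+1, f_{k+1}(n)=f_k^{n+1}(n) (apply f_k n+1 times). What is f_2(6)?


f_2(6) = f_1^7(6)
f_1(m) = 2m + 1.
Iterating: f_1^k(n) = 2^k*(n+1) - 1.
f_2(6) = 2^7*(6+1) - 1 = 128*7 - 1 = 895

895


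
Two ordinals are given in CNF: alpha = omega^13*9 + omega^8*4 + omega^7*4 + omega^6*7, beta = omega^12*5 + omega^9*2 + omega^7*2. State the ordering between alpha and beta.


Compare term by term from highest exponent:
alpha = omega^13*9 + omega^8*4 + omega^7*4 + omega^6*7
beta = omega^12*5 + omega^9*2 + omega^7*2
Term 1: alpha has omega^13*9, beta has omega^12*5
Term 2: alpha has omega^8*4, beta has omega^9*2
Term 3: alpha has omega^7*4, beta has omega^7*2
Term 4: alpha has omega^6*7, beta has omega^0*0
Result: alpha > beta

alpha > beta
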